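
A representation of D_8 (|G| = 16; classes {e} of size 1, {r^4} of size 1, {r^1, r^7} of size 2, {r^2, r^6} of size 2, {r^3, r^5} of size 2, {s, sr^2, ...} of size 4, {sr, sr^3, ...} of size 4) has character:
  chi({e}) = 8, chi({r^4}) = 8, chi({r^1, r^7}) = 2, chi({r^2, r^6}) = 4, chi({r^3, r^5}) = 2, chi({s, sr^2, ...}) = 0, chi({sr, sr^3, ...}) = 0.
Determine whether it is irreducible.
Not irreducible (reducible): <chi, chi> = 11 > 1.

Working: <chi, chi> = (1/|G|) sum_C |C| * |chi(C)|^2 = (1/16)[1*|8|^2 + 1*|8|^2 + 2*|2|^2 + 2*|4|^2 + 2*|2|^2 + 4*|0|^2 + 4*|0|^2]
  = (1/16)[(64) + (64) + (8) + (32) + (8) + (0) + (0)] = 176/16 = 11.
A character is irreducible iff <chi, chi> = 1, so this representation is reducible.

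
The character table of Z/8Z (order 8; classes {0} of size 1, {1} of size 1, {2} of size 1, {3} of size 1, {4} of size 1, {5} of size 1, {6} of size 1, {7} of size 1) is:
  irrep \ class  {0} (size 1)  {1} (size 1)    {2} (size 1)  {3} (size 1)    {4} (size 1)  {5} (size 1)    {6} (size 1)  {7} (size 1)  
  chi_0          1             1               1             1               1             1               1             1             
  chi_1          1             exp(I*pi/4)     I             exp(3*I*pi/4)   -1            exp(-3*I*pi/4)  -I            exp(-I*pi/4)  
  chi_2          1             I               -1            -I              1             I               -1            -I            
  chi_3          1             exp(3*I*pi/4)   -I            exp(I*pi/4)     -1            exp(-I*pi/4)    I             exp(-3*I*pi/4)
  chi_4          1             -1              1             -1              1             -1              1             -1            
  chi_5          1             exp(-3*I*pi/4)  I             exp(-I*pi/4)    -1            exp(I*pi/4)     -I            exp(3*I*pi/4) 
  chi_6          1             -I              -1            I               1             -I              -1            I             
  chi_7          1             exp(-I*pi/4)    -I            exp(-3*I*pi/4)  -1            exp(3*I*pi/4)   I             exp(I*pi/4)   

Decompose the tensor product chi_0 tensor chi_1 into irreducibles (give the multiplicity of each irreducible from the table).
chi_0 tensor chi_1 = chi_1 (all other irreducibles have multiplicity 0).

Justification: The character of a tensor product is the pointwise product (chi_0 * chi_1)(C) = chi_0(C) * chi_1(C):
  {0}: (1)*(1), {1}: (1)*(exp(I*pi/4)), {2}: (1)*(I), {3}: (1)*(exp(3*I*pi/4)), {4}: (1)*(-1), {5}: (1)*(exp(-3*I*pi/4)), {6}: (1)*(-I), {7}: (1)*(exp(-I*pi/4))
so (chi_0 * chi_1) takes values
  {0} -> 1, {1} -> exp(I*pi/4), {2} -> I, {3} -> exp(3*I*pi/4), {4} -> -1, {5} -> exp(-3*I*pi/4), {6} -> -I, {7} -> exp(-I*pi/4).
Now take the inner product of this character with each irreducible chi from the table, <chi_0*chi_1, chi> = (1/8) sum_C |C| (chi_0*chi_1)(C) conj(chi(C)):
  <chi_0*chi_1, chi_0> = (1/8)[1*(1)*conj(1) + 1*(exp(I*pi/4))*conj(1) + 1*(I)*conj(1) + 1*(exp(3*I*pi/4))*conj(1) + 1*(-1)*conj(1) + 1*(exp(-3*I*pi/4))*conj(1) + 1*(-I)*conj(1) + 1*(exp(-I*pi/4))*conj(1)]
      = (1/8)[(1) + (exp(I*pi/4)) + (I) + (exp(3*I*pi/4)) + (-1) + (exp(-3*I*pi/4)) + (-I) + (exp(-I*pi/4))] = 0/8 = 0
  <chi_0*chi_1, chi_1> = (1/8)[1*(1)*conj(1) + 1*(exp(I*pi/4))*conj(exp(I*pi/4)) + 1*(I)*conj(I) + 1*(exp(3*I*pi/4))*conj(exp(3*I*pi/4)) + 1*(-1)*conj(-1) + 1*(exp(-3*I*pi/4))*conj(exp(-3*I*pi/4)) + 1*(-I)*conj(-I) + 1*(exp(-I*pi/4))*conj(exp(-I*pi/4))]
      = (1/8)[(1) + (1) + (1) + (1) + (1) + (1) + (1) + (1)] = 8/8 = 1
  <chi_0*chi_1, chi_2> = (1/8)[1*(1)*conj(1) + 1*(exp(I*pi/4))*conj(I) + 1*(I)*conj(-1) + 1*(exp(3*I*pi/4))*conj(-I) + 1*(-1)*conj(1) + 1*(exp(-3*I*pi/4))*conj(I) + 1*(-I)*conj(-1) + 1*(exp(-I*pi/4))*conj(-I)]
      = (1/8)[(1) + (-exp(3*I*pi/4)) + (-I) + (exp(-3*I*pi/4)) + (-1) + (-exp(-I*pi/4)) + (I) + (exp(I*pi/4))] = 0/8 = 0
  <chi_0*chi_1, chi_3> = (1/8)[1*(1)*conj(1) + 1*(exp(I*pi/4))*conj(exp(3*I*pi/4)) + 1*(I)*conj(-I) + 1*(exp(3*I*pi/4))*conj(exp(I*pi/4)) + 1*(-1)*conj(-1) + 1*(exp(-3*I*pi/4))*conj(exp(-I*pi/4)) + 1*(-I)*conj(I) + 1*(exp(-I*pi/4))*conj(exp(-3*I*pi/4))]
      = (1/8)[(1) + (-I) + (-1) + (I) + (1) + (-I) + (-1) + (I)] = 0/8 = 0
  <chi_0*chi_1, chi_4> = (1/8)[1*(1)*conj(1) + 1*(exp(I*pi/4))*conj(-1) + 1*(I)*conj(1) + 1*(exp(3*I*pi/4))*conj(-1) + 1*(-1)*conj(1) + 1*(exp(-3*I*pi/4))*conj(-1) + 1*(-I)*conj(1) + 1*(exp(-I*pi/4))*conj(-1)]
      = (1/8)[(1) + (-exp(I*pi/4)) + (I) + (-exp(3*I*pi/4)) + (-1) + (-exp(-3*I*pi/4)) + (-I) + (-exp(-I*pi/4))] = 0/8 = 0
  <chi_0*chi_1, chi_5> = (1/8)[1*(1)*conj(1) + 1*(exp(I*pi/4))*conj(exp(-3*I*pi/4)) + 1*(I)*conj(I) + 1*(exp(3*I*pi/4))*conj(exp(-I*pi/4)) + 1*(-1)*conj(-1) + 1*(exp(-3*I*pi/4))*conj(exp(I*pi/4)) + 1*(-I)*conj(-I) + 1*(exp(-I*pi/4))*conj(exp(3*I*pi/4))]
      = (1/8)[(1) + (-1) + (1) + (-1) + (1) + (-1) + (1) + (-1)] = 0/8 = 0
  <chi_0*chi_1, chi_6> = (1/8)[1*(1)*conj(1) + 1*(exp(I*pi/4))*conj(-I) + 1*(I)*conj(-1) + 1*(exp(3*I*pi/4))*conj(I) + 1*(-1)*conj(1) + 1*(exp(-3*I*pi/4))*conj(-I) + 1*(-I)*conj(-1) + 1*(exp(-I*pi/4))*conj(I)]
      = (1/8)[(1) + (exp(3*I*pi/4)) + (-I) + (-exp(-3*I*pi/4)) + (-1) + (exp(-I*pi/4)) + (I) + (-exp(I*pi/4))] = 0/8 = 0
  <chi_0*chi_1, chi_7> = (1/8)[1*(1)*conj(1) + 1*(exp(I*pi/4))*conj(exp(-I*pi/4)) + 1*(I)*conj(-I) + 1*(exp(3*I*pi/4))*conj(exp(-3*I*pi/4)) + 1*(-1)*conj(-1) + 1*(exp(-3*I*pi/4))*conj(exp(3*I*pi/4)) + 1*(-I)*conj(I) + 1*(exp(-I*pi/4))*conj(exp(I*pi/4))]
      = (1/8)[(1) + (I) + (-1) + (-I) + (1) + (I) + (-1) + (-I)] = 0/8 = 0
(Exp terms are combined using exp(i*s)*conj(exp(i*t)) = exp(i*(s-t)), and sums of them are collapsed using the identity that for every m > 1 the m distinct m-th roots of unity sum to 0, e.g. 1 + exp(2*I*pi/3) + exp(-2*I*pi/3) = 0.)
Hence the multiplicities are chi_1: 1. Dimension check: dim(chi_0)*dim(chi_1) = 1*1 = 1 and sum (mult * dim) = 1*1 = 1.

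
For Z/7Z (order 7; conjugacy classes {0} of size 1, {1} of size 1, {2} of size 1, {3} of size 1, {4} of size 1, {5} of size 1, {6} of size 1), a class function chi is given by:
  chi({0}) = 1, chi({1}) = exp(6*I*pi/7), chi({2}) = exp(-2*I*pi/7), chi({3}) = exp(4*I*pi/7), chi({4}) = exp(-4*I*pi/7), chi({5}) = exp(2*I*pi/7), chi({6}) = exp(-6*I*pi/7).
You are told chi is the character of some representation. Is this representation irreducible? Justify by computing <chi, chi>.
Irreducible: <chi, chi> = 1.

Why: <chi, chi> = (1/|G|) sum_C |C| * |chi(C)|^2 = (1/7)[1*|1|^2 + 1*|exp(6*I*pi/7)|^2 + 1*|exp(-2*I*pi/7)|^2 + 1*|exp(4*I*pi/7)|^2 + 1*|exp(-4*I*pi/7)|^2 + 1*|exp(2*I*pi/7)|^2 + 1*|exp(-6*I*pi/7)|^2]
  = (1/7)[(1) + (1) + (1) + (1) + (1) + (1) + (1)] = 7/7 = 1.
(Exp terms are combined using exp(i*s)*conj(exp(i*t)) = exp(i*(s-t)), and sums of them are collapsed using the identity that for every m > 1 the m distinct m-th roots of unity sum to 0, e.g. 1 + exp(2*I*pi/3) + exp(-2*I*pi/3) = 0.)
A character is irreducible iff <chi, chi> = 1, so this representation is irreducible.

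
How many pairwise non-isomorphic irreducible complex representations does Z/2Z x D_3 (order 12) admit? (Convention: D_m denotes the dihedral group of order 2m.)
6

Why: The number of irreducible complex representations of a finite group equals its number of conjugacy classes. For a direct product, #classes(G x H) = #classes(G) * #classes(H). Z/2Z has 2 classes (abelian), D_3 has 3 classes, so 2 * 3 = 6, so Z/2Z x D_3 (order 12) has exactly 6 irreducible complex representations.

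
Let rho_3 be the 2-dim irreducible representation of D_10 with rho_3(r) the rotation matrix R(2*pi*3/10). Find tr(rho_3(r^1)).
chi_{rho_3}(r^1) = 2*cos(2*pi*3*1/10) = 1/2 - sqrt(5)/2

Derivation: rho_3(r^1) is rotation by angle 2*pi*3*1/10, whose trace is 2*cos(2*pi*3*1/10) = 1/2 - sqrt(5)/2.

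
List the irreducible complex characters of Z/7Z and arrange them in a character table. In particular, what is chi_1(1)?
Character table of Z/7Z (irreps indexed chi_0,...,chi_6 with chi_k(m) = zeta_7^(k*m), zeta_7 = exp(2*pi*i/7)):
  irrep \ class  {0} (size 1)  {1} (size 1)    {2} (size 1)    {3} (size 1)    {4} (size 1)    {5} (size 1)    {6} (size 1)  
  chi_0          1             1               1               1               1               1               1             
  chi_1          1             exp(2*I*pi/7)   exp(4*I*pi/7)   exp(6*I*pi/7)   exp(-6*I*pi/7)  exp(-4*I*pi/7)  exp(-2*I*pi/7)
  chi_2          1             exp(4*I*pi/7)   exp(-6*I*pi/7)  exp(-2*I*pi/7)  exp(2*I*pi/7)   exp(6*I*pi/7)   exp(-4*I*pi/7)
  chi_3          1             exp(6*I*pi/7)   exp(-2*I*pi/7)  exp(4*I*pi/7)   exp(-4*I*pi/7)  exp(2*I*pi/7)   exp(-6*I*pi/7)
  chi_4          1             exp(-6*I*pi/7)  exp(2*I*pi/7)   exp(-4*I*pi/7)  exp(4*I*pi/7)   exp(-2*I*pi/7)  exp(6*I*pi/7) 
  chi_5          1             exp(-4*I*pi/7)  exp(6*I*pi/7)   exp(2*I*pi/7)   exp(-2*I*pi/7)  exp(-6*I*pi/7)  exp(4*I*pi/7) 
  chi_6          1             exp(-2*I*pi/7)  exp(-4*I*pi/7)  exp(-6*I*pi/7)  exp(6*I*pi/7)   exp(4*I*pi/7)   exp(2*I*pi/7) 

Spot check: chi_1(1) = zeta_7^(1*1) = zeta_7^1 = exp(2*I*pi/7).

Solution. Z/7Z is abelian, so all 7 irreducible complex representations are 1-dimensional. They are given by chi_k(m) = zeta_7^(k*m) for k = 0,...,6. Row orthogonality: sum_m chi_k(m) conj(chi_l(m)) = 7 * [k = l].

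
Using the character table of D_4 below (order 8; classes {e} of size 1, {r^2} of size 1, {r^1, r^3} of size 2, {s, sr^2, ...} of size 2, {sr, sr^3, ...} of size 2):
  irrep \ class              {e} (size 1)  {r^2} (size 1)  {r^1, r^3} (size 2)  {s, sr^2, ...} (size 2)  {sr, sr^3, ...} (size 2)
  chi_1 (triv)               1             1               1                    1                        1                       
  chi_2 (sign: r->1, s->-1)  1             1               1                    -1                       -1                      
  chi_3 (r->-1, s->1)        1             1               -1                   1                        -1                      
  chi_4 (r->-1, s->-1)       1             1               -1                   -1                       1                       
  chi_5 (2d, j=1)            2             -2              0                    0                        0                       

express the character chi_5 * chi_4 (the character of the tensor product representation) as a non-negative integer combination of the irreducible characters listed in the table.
chi_5 tensor chi_4 = chi_5 (all other irreducibles have multiplicity 0).

Working: The character of a tensor product is the pointwise product (chi_5 * chi_4)(C) = chi_5(C) * chi_4(C):
  {e}: (2)*(1), {r^2}: (-2)*(1), {r^1, r^3}: (0)*(-1), {s, sr^2, ...}: (0)*(-1), {sr, sr^3, ...}: (0)*(1)
so (chi_5 * chi_4) takes values
  {e} -> 2, {r^2} -> -2, {r^1, r^3} -> 0, {s, sr^2, ...} -> 0, {sr, sr^3, ...} -> 0.
Now take the inner product of this character with each irreducible chi from the table, <chi_5*chi_4, chi> = (1/8) sum_C |C| (chi_5*chi_4)(C) conj(chi(C)):
  <chi_5*chi_4, chi_1> = (1/8)[1*(2)*conj(1) + 1*(-2)*conj(1) + 2*(0)*conj(1) + 2*(0)*conj(1) + 2*(0)*conj(1)]
      = (1/8)[(2) + (-2) + (0) + (0) + (0)] = 0/8 = 0
  <chi_5*chi_4, chi_2> = (1/8)[1*(2)*conj(1) + 1*(-2)*conj(1) + 2*(0)*conj(1) + 2*(0)*conj(-1) + 2*(0)*conj(-1)]
      = (1/8)[(2) + (-2) + (0) + (0) + (0)] = 0/8 = 0
  <chi_5*chi_4, chi_3> = (1/8)[1*(2)*conj(1) + 1*(-2)*conj(1) + 2*(0)*conj(-1) + 2*(0)*conj(1) + 2*(0)*conj(-1)]
      = (1/8)[(2) + (-2) + (0) + (0) + (0)] = 0/8 = 0
  <chi_5*chi_4, chi_4> = (1/8)[1*(2)*conj(1) + 1*(-2)*conj(1) + 2*(0)*conj(-1) + 2*(0)*conj(-1) + 2*(0)*conj(1)]
      = (1/8)[(2) + (-2) + (0) + (0) + (0)] = 0/8 = 0
  <chi_5*chi_4, chi_5> = (1/8)[1*(2)*conj(2) + 1*(-2)*conj(-2) + 2*(0)*conj(0) + 2*(0)*conj(0) + 2*(0)*conj(0)]
      = (1/8)[(4) + (4) + (0) + (0) + (0)] = 8/8 = 1
Hence the multiplicities are chi_5: 1. Dimension check: dim(chi_5)*dim(chi_4) = 2*1 = 2 and sum (mult * dim) = 1*2 = 2.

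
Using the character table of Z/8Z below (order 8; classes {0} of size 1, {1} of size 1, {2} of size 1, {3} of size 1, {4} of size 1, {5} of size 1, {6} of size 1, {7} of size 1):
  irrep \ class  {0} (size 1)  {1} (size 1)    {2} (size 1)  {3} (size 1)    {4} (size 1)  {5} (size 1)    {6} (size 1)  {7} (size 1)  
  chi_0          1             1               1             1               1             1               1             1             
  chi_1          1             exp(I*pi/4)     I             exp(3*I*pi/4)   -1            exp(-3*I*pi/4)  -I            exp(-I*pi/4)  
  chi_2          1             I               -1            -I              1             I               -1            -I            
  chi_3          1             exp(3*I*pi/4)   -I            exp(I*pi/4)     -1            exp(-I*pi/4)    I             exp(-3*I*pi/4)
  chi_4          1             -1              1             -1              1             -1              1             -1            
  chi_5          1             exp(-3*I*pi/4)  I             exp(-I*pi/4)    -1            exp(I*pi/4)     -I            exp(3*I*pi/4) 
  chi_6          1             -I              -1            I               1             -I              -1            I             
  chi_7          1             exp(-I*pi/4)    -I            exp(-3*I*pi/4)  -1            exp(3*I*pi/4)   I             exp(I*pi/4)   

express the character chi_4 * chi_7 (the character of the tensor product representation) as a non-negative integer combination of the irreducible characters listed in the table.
chi_4 tensor chi_7 = chi_3 (all other irreducibles have multiplicity 0).

Reasoning: The character of a tensor product is the pointwise product (chi_4 * chi_7)(C) = chi_4(C) * chi_7(C):
  {0}: (1)*(1), {1}: (-1)*(exp(-I*pi/4)), {2}: (1)*(-I), {3}: (-1)*(exp(-3*I*pi/4)), {4}: (1)*(-1), {5}: (-1)*(exp(3*I*pi/4)), {6}: (1)*(I), {7}: (-1)*(exp(I*pi/4))
so (chi_4 * chi_7) takes values
  {0} -> 1, {1} -> -exp(-I*pi/4), {2} -> -I, {3} -> -exp(-3*I*pi/4), {4} -> -1, {5} -> -exp(3*I*pi/4), {6} -> I, {7} -> -exp(I*pi/4).
Now take the inner product of this character with each irreducible chi from the table, <chi_4*chi_7, chi> = (1/8) sum_C |C| (chi_4*chi_7)(C) conj(chi(C)):
  <chi_4*chi_7, chi_0> = (1/8)[1*(1)*conj(1) + 1*(-exp(-I*pi/4))*conj(1) + 1*(-I)*conj(1) + 1*(-exp(-3*I*pi/4))*conj(1) + 1*(-1)*conj(1) + 1*(-exp(3*I*pi/4))*conj(1) + 1*(I)*conj(1) + 1*(-exp(I*pi/4))*conj(1)]
      = (1/8)[(1) + (-exp(-I*pi/4)) + (-I) + (-exp(-3*I*pi/4)) + (-1) + (-exp(3*I*pi/4)) + (I) + (-exp(I*pi/4))] = 0/8 = 0
  <chi_4*chi_7, chi_1> = (1/8)[1*(1)*conj(1) + 1*(-exp(-I*pi/4))*conj(exp(I*pi/4)) + 1*(-I)*conj(I) + 1*(-exp(-3*I*pi/4))*conj(exp(3*I*pi/4)) + 1*(-1)*conj(-1) + 1*(-exp(3*I*pi/4))*conj(exp(-3*I*pi/4)) + 1*(I)*conj(-I) + 1*(-exp(I*pi/4))*conj(exp(-I*pi/4))]
      = (1/8)[(1) + (I) + (-1) + (-I) + (1) + (I) + (-1) + (-I)] = 0/8 = 0
  <chi_4*chi_7, chi_2> = (1/8)[1*(1)*conj(1) + 1*(-exp(-I*pi/4))*conj(I) + 1*(-I)*conj(-1) + 1*(-exp(-3*I*pi/4))*conj(-I) + 1*(-1)*conj(1) + 1*(-exp(3*I*pi/4))*conj(I) + 1*(I)*conj(-1) + 1*(-exp(I*pi/4))*conj(-I)]
      = (1/8)[(1) + (exp(I*pi/4)) + (I) + (-exp(-I*pi/4)) + (-1) + (exp(-3*I*pi/4)) + (-I) + (-exp(3*I*pi/4))] = 0/8 = 0
  <chi_4*chi_7, chi_3> = (1/8)[1*(1)*conj(1) + 1*(-exp(-I*pi/4))*conj(exp(3*I*pi/4)) + 1*(-I)*conj(-I) + 1*(-exp(-3*I*pi/4))*conj(exp(I*pi/4)) + 1*(-1)*conj(-1) + 1*(-exp(3*I*pi/4))*conj(exp(-I*pi/4)) + 1*(I)*conj(I) + 1*(-exp(I*pi/4))*conj(exp(-3*I*pi/4))]
      = (1/8)[(1) + (1) + (1) + (1) + (1) + (1) + (1) + (1)] = 8/8 = 1
  <chi_4*chi_7, chi_4> = (1/8)[1*(1)*conj(1) + 1*(-exp(-I*pi/4))*conj(-1) + 1*(-I)*conj(1) + 1*(-exp(-3*I*pi/4))*conj(-1) + 1*(-1)*conj(1) + 1*(-exp(3*I*pi/4))*conj(-1) + 1*(I)*conj(1) + 1*(-exp(I*pi/4))*conj(-1)]
      = (1/8)[(1) + (exp(-I*pi/4)) + (-I) + (exp(-3*I*pi/4)) + (-1) + (exp(3*I*pi/4)) + (I) + (exp(I*pi/4))] = 0/8 = 0
  <chi_4*chi_7, chi_5> = (1/8)[1*(1)*conj(1) + 1*(-exp(-I*pi/4))*conj(exp(-3*I*pi/4)) + 1*(-I)*conj(I) + 1*(-exp(-3*I*pi/4))*conj(exp(-I*pi/4)) + 1*(-1)*conj(-1) + 1*(-exp(3*I*pi/4))*conj(exp(I*pi/4)) + 1*(I)*conj(-I) + 1*(-exp(I*pi/4))*conj(exp(3*I*pi/4))]
      = (1/8)[(1) + (-I) + (-1) + (I) + (1) + (-I) + (-1) + (I)] = 0/8 = 0
  <chi_4*chi_7, chi_6> = (1/8)[1*(1)*conj(1) + 1*(-exp(-I*pi/4))*conj(-I) + 1*(-I)*conj(-1) + 1*(-exp(-3*I*pi/4))*conj(I) + 1*(-1)*conj(1) + 1*(-exp(3*I*pi/4))*conj(-I) + 1*(I)*conj(-1) + 1*(-exp(I*pi/4))*conj(I)]
      = (1/8)[(1) + (-exp(I*pi/4)) + (I) + (exp(-I*pi/4)) + (-1) + (-exp(-3*I*pi/4)) + (-I) + (exp(3*I*pi/4))] = 0/8 = 0
  <chi_4*chi_7, chi_7> = (1/8)[1*(1)*conj(1) + 1*(-exp(-I*pi/4))*conj(exp(-I*pi/4)) + 1*(-I)*conj(-I) + 1*(-exp(-3*I*pi/4))*conj(exp(-3*I*pi/4)) + 1*(-1)*conj(-1) + 1*(-exp(3*I*pi/4))*conj(exp(3*I*pi/4)) + 1*(I)*conj(I) + 1*(-exp(I*pi/4))*conj(exp(I*pi/4))]
      = (1/8)[(1) + (-1) + (1) + (-1) + (1) + (-1) + (1) + (-1)] = 0/8 = 0
(Exp terms are combined using exp(i*s)*conj(exp(i*t)) = exp(i*(s-t)), and sums of them are collapsed using the identity that for every m > 1 the m distinct m-th roots of unity sum to 0, e.g. 1 + exp(2*I*pi/3) + exp(-2*I*pi/3) = 0.)
Hence the multiplicities are chi_3: 1. Dimension check: dim(chi_4)*dim(chi_7) = 1*1 = 1 and sum (mult * dim) = 1*1 = 1.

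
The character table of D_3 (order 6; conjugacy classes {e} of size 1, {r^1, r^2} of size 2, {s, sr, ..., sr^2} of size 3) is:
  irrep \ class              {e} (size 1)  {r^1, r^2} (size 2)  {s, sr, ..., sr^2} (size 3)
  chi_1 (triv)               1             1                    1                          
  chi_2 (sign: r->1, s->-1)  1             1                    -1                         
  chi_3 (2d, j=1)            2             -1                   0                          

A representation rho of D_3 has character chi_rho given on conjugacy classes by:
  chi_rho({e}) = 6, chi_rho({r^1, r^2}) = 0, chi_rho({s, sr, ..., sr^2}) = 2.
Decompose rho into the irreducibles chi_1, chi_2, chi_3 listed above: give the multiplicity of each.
Multiplicities: chi_1: 2, chi_2: 0, chi_3: 2.

Derivation: Use <chi_rho, chi> = (1/|G|) sum_C |C| * chi_rho(C) * conj(chi(C)) with |G| = 6 for each irreducible chi in the table:
  <chi_rho, chi_1> = (1/6)[1*(6)*conj(1) + 2*(0)*conj(1) + 3*(2)*conj(1)]
      = (1/6)[(6) + (0) + (6)] = 12/6 = 2
  <chi_rho, chi_2> = (1/6)[1*(6)*conj(1) + 2*(0)*conj(1) + 3*(2)*conj(-1)]
      = (1/6)[(6) + (0) + (-6)] = 0/6 = 0
  <chi_rho, chi_3> = (1/6)[1*(6)*conj(2) + 2*(0)*conj(-1) + 3*(2)*conj(0)]
      = (1/6)[(12) + (0) + (0)] = 12/6 = 2
Dimension check: dim(rho) = sum (mult * dim) = 2*1 + 0*1 + 2*2 = 6 = chi_rho(e) = 6.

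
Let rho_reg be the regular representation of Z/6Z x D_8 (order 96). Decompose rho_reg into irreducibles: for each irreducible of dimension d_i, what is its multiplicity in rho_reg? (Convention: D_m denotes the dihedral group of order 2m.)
Each irreducible V_i of dimension d_i appears with multiplicity d_i, i.e. rho_reg = (direct sum over all irreducibles V_i) d_i V_i. The irreducible dimensions for Z/6Z x D_8 are 1, 1, 1, 1, 1, 1, 1, 1, 1, 1, 1, 1, 1, 1, 1, 1, 1, 1, 1, 1, 1, 1, 1, 1, 2, 2, 2, 2, 2, 2, 2, 2, 2, 2, 2, 2, 2, 2, 2, 2, 2, 2: 24 irreducibles of dimension 1, each with multiplicity 1; 18 irreducibles of dimension 2, each with multiplicity 2. Total dimension 24*1*1 + 18*2*2 = 96 = |G|.

Working: General theorem: in the regular representation of a finite group G, each irreducible appears with multiplicity equal to its dimension. Check: dim(rho_reg) = sum d_i^2 = 1 + 1 + 1 + 1 + 1 + 1 + 1 + 1 + 1 + 1 + 1 + 1 + 1 + 1 + 1 + 1 + 1 + 1 + 1 + 1 + 1 + 1 + 1 + 1 + 4 + 4 + 4 + 4 + 4 + 4 + 4 + 4 + 4 + 4 + 4 + 4 + 4 + 4 + 4 + 4 + 4 + 4 = 96 = |G|.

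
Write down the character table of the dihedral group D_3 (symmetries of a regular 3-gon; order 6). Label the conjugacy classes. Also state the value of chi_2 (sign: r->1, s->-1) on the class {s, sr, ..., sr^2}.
Conjugacy classes: {e} of size 1, {r^1, r^2} of size 2, {s, sr, ..., sr^2} of size 3.
Character table:
  irrep \ class              {e} (size 1)  {r^1, r^2} (size 2)  {s, sr, ..., sr^2} (size 3)
  chi_1 (triv)               1             1                    1                          
  chi_2 (sign: r->1, s->-1)  1             1                    -1                         
  chi_3 (2d, j=1)            2             -1                   0                          

Spot check: chi_2 (sign: r->1, s->-1) on {s, sr, ..., sr^2} = -1.

D_3 has order 2*3 = 6 with 3 conjugacy classes, hence 3 irreducibles. Sum of squared dims 1 + 1 + 4 = 6 = |G|. Linear characters come from the abelianisation; the 2-dimensional irreps have character r^k -> 2*cos(2*pi*j*k/3), reflections -> 0.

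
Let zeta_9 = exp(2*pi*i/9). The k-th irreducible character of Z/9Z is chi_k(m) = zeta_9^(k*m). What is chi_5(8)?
chi_5(8) = zeta_9^40 = exp(8*I*pi/9)

Explanation: chi_5(8) = zeta_9^(5*8) = zeta_9^40. Since zeta_9^9 = 1, this equals zeta_9^4 = exp(2*pi*i*4/9) = exp(8*I*pi/9).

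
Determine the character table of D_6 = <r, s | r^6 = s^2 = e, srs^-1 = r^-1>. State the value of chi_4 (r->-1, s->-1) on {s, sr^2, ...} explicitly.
Conjugacy classes: {e} of size 1, {r^3} of size 1, {r^1, r^5} of size 2, {r^2, r^4} of size 2, {s, sr^2, ...} of size 3, {sr, sr^3, ...} of size 3.
Character table:
  irrep \ class              {e} (size 1)  {r^3} (size 1)  {r^1, r^5} (size 2)  {r^2, r^4} (size 2)  {s, sr^2, ...} (size 3)  {sr, sr^3, ...} (size 3)
  chi_1 (triv)               1             1               1                    1                    1                        1                       
  chi_2 (sign: r->1, s->-1)  1             1               1                    1                    -1                       -1                      
  chi_3 (r->-1, s->1)        1             -1              -1                   1                    1                        -1                      
  chi_4 (r->-1, s->-1)       1             -1              -1                   1                    -1                       1                       
  chi_5 (2d, j=1)            2             -2              1                    -1                   0                        0                       
  chi_6 (2d, j=2)            2             2               -1                   -1                   0                        0                       

Spot check: chi_4 (r->-1, s->-1) on {s, sr^2, ...} = -1.

Details: D_6 has order 2*6 = 12 with 6 conjugacy classes, hence 6 irreducibles. Sum of squared dims 1 + 1 + 1 + 1 + 4 + 4 = 12 = |G|. Linear characters come from the abelianisation; the 2-dimensional irreps have character r^k -> 2*cos(2*pi*j*k/6), reflections -> 0.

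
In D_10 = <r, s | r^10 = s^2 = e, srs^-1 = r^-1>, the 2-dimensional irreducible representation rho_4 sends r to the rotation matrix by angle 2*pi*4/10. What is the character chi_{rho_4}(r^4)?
chi_{rho_4}(r^4) = 2*cos(2*pi*4*4/10) = -sqrt(5)/2 - 1/2

Reasoning: rho_4(r^4) is rotation by angle 2*pi*4*4/10, whose trace is 2*cos(2*pi*4*4/10) = -sqrt(5)/2 - 1/2.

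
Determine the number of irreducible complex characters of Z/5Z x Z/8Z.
40

Derivation: The number of irreducible complex representations of a finite group equals its number of conjugacy classes. Z/5Z x Z/8Z is abelian of order 40, so every element is its own conjugacy class: 40 classes, so Z/5Z x Z/8Z (order 40) has exactly 40 irreducible complex representations.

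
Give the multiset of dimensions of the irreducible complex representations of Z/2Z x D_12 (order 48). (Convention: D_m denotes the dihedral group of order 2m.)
Dimensions: 1, 1, 1, 1, 1, 1, 1, 1, 2, 2, 2, 2, 2, 2, 2, 2, 2, 2

Details: There are 18 irreducibles (= number of conjugacy classes). Their dimensions d_i satisfy sum d_i^2 = |G| = 48: 1 + 1 + 1 + 1 + 1 + 1 + 1 + 1 + 4 + 4 + 4 + 4 + 4 + 4 + 4 + 4 + 4 + 4 = 48. (For the product with Z/2Z: each of the 2 1-dim characters of Z/2Z tensors with each irrep of D_12, giving 2 copies of each D_12-dimension.)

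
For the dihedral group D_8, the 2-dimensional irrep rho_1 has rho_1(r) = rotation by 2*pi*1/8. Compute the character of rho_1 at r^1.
chi_{rho_1}(r^1) = 2*cos(2*pi*1*1/8) = sqrt(2)

rho_1(r^1) is rotation by angle 2*pi*1*1/8, whose trace is 2*cos(2*pi*1*1/8) = sqrt(2).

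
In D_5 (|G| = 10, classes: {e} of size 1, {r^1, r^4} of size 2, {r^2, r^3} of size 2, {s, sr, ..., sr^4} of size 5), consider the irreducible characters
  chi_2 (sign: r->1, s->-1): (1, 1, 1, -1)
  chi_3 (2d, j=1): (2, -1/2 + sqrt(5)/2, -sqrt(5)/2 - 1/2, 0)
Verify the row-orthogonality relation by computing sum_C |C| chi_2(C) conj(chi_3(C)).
Sum = 0; so <chi_2, chi_3> = 0 (distinct irreducibles are orthogonal).

Details: Compute term by term over conjugacy classes (|C| * chi_2(C) * conj(chi_3(C))):
  1*(1)*conj(2) + 2*(1)*conj(-1/2 + sqrt(5)/2) + 2*(1)*conj(-sqrt(5)/2 - 1/2) + 5*(-1)*conj(0)
  = (2) + (-1 + sqrt(5)) + (-sqrt(5) - 1) + (0)
  = 0.
Dividing by |G| = 10 gives 0/10 = 0, matching the row-orthogonality relation <chi_2, chi_3> = [chi_2 = chi_3].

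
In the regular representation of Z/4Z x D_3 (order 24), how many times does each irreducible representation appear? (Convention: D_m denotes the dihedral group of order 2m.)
Each irreducible V_i of dimension d_i appears with multiplicity d_i, i.e. rho_reg = (direct sum over all irreducibles V_i) d_i V_i. The irreducible dimensions for Z/4Z x D_3 are 1, 1, 1, 1, 1, 1, 1, 1, 2, 2, 2, 2: 8 irreducibles of dimension 1, each with multiplicity 1; 4 irreducibles of dimension 2, each with multiplicity 2. Total dimension 8*1*1 + 4*2*2 = 24 = |G|.

Justification: General theorem: in the regular representation of a finite group G, each irreducible appears with multiplicity equal to its dimension. Check: dim(rho_reg) = sum d_i^2 = 1 + 1 + 1 + 1 + 1 + 1 + 1 + 1 + 4 + 4 + 4 + 4 = 24 = |G|.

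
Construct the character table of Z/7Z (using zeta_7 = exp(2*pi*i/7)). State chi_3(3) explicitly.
Character table of Z/7Z (irreps indexed chi_0,...,chi_6 with chi_k(m) = zeta_7^(k*m), zeta_7 = exp(2*pi*i/7)):
  irrep \ class  {0} (size 1)  {1} (size 1)    {2} (size 1)    {3} (size 1)    {4} (size 1)    {5} (size 1)    {6} (size 1)  
  chi_0          1             1               1               1               1               1               1             
  chi_1          1             exp(2*I*pi/7)   exp(4*I*pi/7)   exp(6*I*pi/7)   exp(-6*I*pi/7)  exp(-4*I*pi/7)  exp(-2*I*pi/7)
  chi_2          1             exp(4*I*pi/7)   exp(-6*I*pi/7)  exp(-2*I*pi/7)  exp(2*I*pi/7)   exp(6*I*pi/7)   exp(-4*I*pi/7)
  chi_3          1             exp(6*I*pi/7)   exp(-2*I*pi/7)  exp(4*I*pi/7)   exp(-4*I*pi/7)  exp(2*I*pi/7)   exp(-6*I*pi/7)
  chi_4          1             exp(-6*I*pi/7)  exp(2*I*pi/7)   exp(-4*I*pi/7)  exp(4*I*pi/7)   exp(-2*I*pi/7)  exp(6*I*pi/7) 
  chi_5          1             exp(-4*I*pi/7)  exp(6*I*pi/7)   exp(2*I*pi/7)   exp(-2*I*pi/7)  exp(-6*I*pi/7)  exp(4*I*pi/7) 
  chi_6          1             exp(-2*I*pi/7)  exp(-4*I*pi/7)  exp(-6*I*pi/7)  exp(6*I*pi/7)   exp(4*I*pi/7)   exp(2*I*pi/7) 

Spot check: chi_3(3) = zeta_7^(3*3) = zeta_7^9 = exp(4*I*pi/7).

Proof sketch: Z/7Z is abelian, so all 7 irreducible complex representations are 1-dimensional. They are given by chi_k(m) = zeta_7^(k*m) for k = 0,...,6. Row orthogonality: sum_m chi_k(m) conj(chi_l(m)) = 7 * [k = l].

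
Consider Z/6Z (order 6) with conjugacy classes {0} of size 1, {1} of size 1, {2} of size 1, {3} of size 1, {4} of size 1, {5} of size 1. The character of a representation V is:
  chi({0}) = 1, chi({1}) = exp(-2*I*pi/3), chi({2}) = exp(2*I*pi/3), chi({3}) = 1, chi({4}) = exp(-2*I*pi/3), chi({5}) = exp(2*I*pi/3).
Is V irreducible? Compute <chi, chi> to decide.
Irreducible: <chi, chi> = 1.

Solution. <chi, chi> = (1/|G|) sum_C |C| * |chi(C)|^2 = (1/6)[1*|1|^2 + 1*|exp(-2*I*pi/3)|^2 + 1*|exp(2*I*pi/3)|^2 + 1*|1|^2 + 1*|exp(-2*I*pi/3)|^2 + 1*|exp(2*I*pi/3)|^2]
  = (1/6)[(1) + (1) + (1) + (1) + (1) + (1)] = 6/6 = 1.
(Exp terms are combined using exp(i*s)*conj(exp(i*t)) = exp(i*(s-t)), and sums of them are collapsed using the identity that for every m > 1 the m distinct m-th roots of unity sum to 0, e.g. 1 + exp(2*I*pi/3) + exp(-2*I*pi/3) = 0.)
A character is irreducible iff <chi, chi> = 1, so this representation is irreducible.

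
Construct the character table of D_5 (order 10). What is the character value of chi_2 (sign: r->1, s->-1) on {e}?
Conjugacy classes: {e} of size 1, {r^1, r^4} of size 2, {r^2, r^3} of size 2, {s, sr, ..., sr^4} of size 5.
Character table:
  irrep \ class              {e} (size 1)  {r^1, r^4} (size 2)  {r^2, r^3} (size 2)  {s, sr, ..., sr^4} (size 5)
  chi_1 (triv)               1             1                    1                    1                          
  chi_2 (sign: r->1, s->-1)  1             1                    1                    -1                         
  chi_3 (2d, j=1)            2             -1/2 + sqrt(5)/2     -sqrt(5)/2 - 1/2     0                          
  chi_4 (2d, j=2)            2             -sqrt(5)/2 - 1/2     -1/2 + sqrt(5)/2     0                          

Spot check: chi_2 (sign: r->1, s->-1) on {e} = 1.

Proof sketch: D_5 has order 2*5 = 10 with 4 conjugacy classes, hence 4 irreducibles. Sum of squared dims 1 + 1 + 4 + 4 = 10 = |G|. Linear characters come from the abelianisation; the 2-dimensional irreps have character r^k -> 2*cos(2*pi*j*k/5), reflections -> 0.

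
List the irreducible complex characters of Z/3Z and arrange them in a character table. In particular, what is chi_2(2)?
Character table of Z/3Z (irreps indexed chi_0,...,chi_2 with chi_k(m) = zeta_3^(k*m), zeta_3 = exp(2*pi*i/3)):
  irrep \ class  {0} (size 1)  {1} (size 1)    {2} (size 1)  
  chi_0          1             1               1             
  chi_1          1             exp(2*I*pi/3)   exp(-2*I*pi/3)
  chi_2          1             exp(-2*I*pi/3)  exp(2*I*pi/3) 

Spot check: chi_2(2) = zeta_3^(2*2) = zeta_3^4 = exp(2*I*pi/3).

Derivation: Z/3Z is abelian, so all 3 irreducible complex representations are 1-dimensional. They are given by chi_k(m) = zeta_3^(k*m) for k = 0,...,2. Row orthogonality: sum_m chi_k(m) conj(chi_l(m)) = 3 * [k = l].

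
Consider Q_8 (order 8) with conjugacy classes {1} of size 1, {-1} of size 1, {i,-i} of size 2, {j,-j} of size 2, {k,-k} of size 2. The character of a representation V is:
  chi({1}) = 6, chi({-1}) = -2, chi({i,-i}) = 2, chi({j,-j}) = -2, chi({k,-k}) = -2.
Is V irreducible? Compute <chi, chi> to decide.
Not irreducible (reducible): <chi, chi> = 8 > 1.

<chi, chi> = (1/|G|) sum_C |C| * |chi(C)|^2 = (1/8)[1*|6|^2 + 1*|-2|^2 + 2*|2|^2 + 2*|-2|^2 + 2*|-2|^2]
  = (1/8)[(36) + (4) + (8) + (8) + (8)] = 64/8 = 8.
A character is irreducible iff <chi, chi> = 1, so this representation is reducible.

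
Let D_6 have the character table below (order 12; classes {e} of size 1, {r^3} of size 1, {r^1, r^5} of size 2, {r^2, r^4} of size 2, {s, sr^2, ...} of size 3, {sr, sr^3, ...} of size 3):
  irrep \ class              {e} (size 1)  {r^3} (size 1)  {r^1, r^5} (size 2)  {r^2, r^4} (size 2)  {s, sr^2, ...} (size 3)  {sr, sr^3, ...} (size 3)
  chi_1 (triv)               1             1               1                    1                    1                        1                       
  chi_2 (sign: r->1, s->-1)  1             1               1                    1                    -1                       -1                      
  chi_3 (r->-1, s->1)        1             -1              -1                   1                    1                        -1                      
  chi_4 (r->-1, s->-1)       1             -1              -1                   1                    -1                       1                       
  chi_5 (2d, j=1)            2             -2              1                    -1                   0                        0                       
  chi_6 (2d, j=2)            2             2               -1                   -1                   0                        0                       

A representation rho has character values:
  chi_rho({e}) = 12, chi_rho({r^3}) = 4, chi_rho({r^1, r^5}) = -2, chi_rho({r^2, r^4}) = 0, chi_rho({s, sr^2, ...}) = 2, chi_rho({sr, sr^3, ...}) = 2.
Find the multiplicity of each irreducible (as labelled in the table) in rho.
Multiplicities: chi_1: 2, chi_2: 0, chi_3: 1, chi_4: 1, chi_5: 1, chi_6: 3.

Working: Use <chi_rho, chi> = (1/|G|) sum_C |C| * chi_rho(C) * conj(chi(C)) with |G| = 12 for each irreducible chi in the table:
  <chi_rho, chi_1> = (1/12)[1*(12)*conj(1) + 1*(4)*conj(1) + 2*(-2)*conj(1) + 2*(0)*conj(1) + 3*(2)*conj(1) + 3*(2)*conj(1)]
      = (1/12)[(12) + (4) + (-4) + (0) + (6) + (6)] = 24/12 = 2
  <chi_rho, chi_2> = (1/12)[1*(12)*conj(1) + 1*(4)*conj(1) + 2*(-2)*conj(1) + 2*(0)*conj(1) + 3*(2)*conj(-1) + 3*(2)*conj(-1)]
      = (1/12)[(12) + (4) + (-4) + (0) + (-6) + (-6)] = 0/12 = 0
  <chi_rho, chi_3> = (1/12)[1*(12)*conj(1) + 1*(4)*conj(-1) + 2*(-2)*conj(-1) + 2*(0)*conj(1) + 3*(2)*conj(1) + 3*(2)*conj(-1)]
      = (1/12)[(12) + (-4) + (4) + (0) + (6) + (-6)] = 12/12 = 1
  <chi_rho, chi_4> = (1/12)[1*(12)*conj(1) + 1*(4)*conj(-1) + 2*(-2)*conj(-1) + 2*(0)*conj(1) + 3*(2)*conj(-1) + 3*(2)*conj(1)]
      = (1/12)[(12) + (-4) + (4) + (0) + (-6) + (6)] = 12/12 = 1
  <chi_rho, chi_5> = (1/12)[1*(12)*conj(2) + 1*(4)*conj(-2) + 2*(-2)*conj(1) + 2*(0)*conj(-1) + 3*(2)*conj(0) + 3*(2)*conj(0)]
      = (1/12)[(24) + (-8) + (-4) + (0) + (0) + (0)] = 12/12 = 1
  <chi_rho, chi_6> = (1/12)[1*(12)*conj(2) + 1*(4)*conj(2) + 2*(-2)*conj(-1) + 2*(0)*conj(-1) + 3*(2)*conj(0) + 3*(2)*conj(0)]
      = (1/12)[(24) + (8) + (4) + (0) + (0) + (0)] = 36/12 = 3
Dimension check: dim(rho) = sum (mult * dim) = 2*1 + 0*1 + 1*1 + 1*1 + 1*2 + 3*2 = 12 = chi_rho(e) = 12.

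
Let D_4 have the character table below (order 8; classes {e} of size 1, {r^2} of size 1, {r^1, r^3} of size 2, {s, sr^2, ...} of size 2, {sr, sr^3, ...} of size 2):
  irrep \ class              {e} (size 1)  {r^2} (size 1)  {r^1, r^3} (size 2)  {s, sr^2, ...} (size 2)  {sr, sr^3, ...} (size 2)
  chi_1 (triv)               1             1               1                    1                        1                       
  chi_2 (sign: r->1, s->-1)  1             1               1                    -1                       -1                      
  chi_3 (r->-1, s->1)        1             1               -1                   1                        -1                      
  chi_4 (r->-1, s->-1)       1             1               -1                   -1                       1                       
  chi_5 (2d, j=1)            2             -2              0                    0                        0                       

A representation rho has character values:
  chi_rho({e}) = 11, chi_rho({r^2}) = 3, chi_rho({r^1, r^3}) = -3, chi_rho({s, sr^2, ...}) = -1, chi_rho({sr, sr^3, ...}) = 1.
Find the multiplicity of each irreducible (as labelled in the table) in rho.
Multiplicities: chi_1: 1, chi_2: 1, chi_3: 2, chi_4: 3, chi_5: 2.

Working: Use <chi_rho, chi> = (1/|G|) sum_C |C| * chi_rho(C) * conj(chi(C)) with |G| = 8 for each irreducible chi in the table:
  <chi_rho, chi_1> = (1/8)[1*(11)*conj(1) + 1*(3)*conj(1) + 2*(-3)*conj(1) + 2*(-1)*conj(1) + 2*(1)*conj(1)]
      = (1/8)[(11) + (3) + (-6) + (-2) + (2)] = 8/8 = 1
  <chi_rho, chi_2> = (1/8)[1*(11)*conj(1) + 1*(3)*conj(1) + 2*(-3)*conj(1) + 2*(-1)*conj(-1) + 2*(1)*conj(-1)]
      = (1/8)[(11) + (3) + (-6) + (2) + (-2)] = 8/8 = 1
  <chi_rho, chi_3> = (1/8)[1*(11)*conj(1) + 1*(3)*conj(1) + 2*(-3)*conj(-1) + 2*(-1)*conj(1) + 2*(1)*conj(-1)]
      = (1/8)[(11) + (3) + (6) + (-2) + (-2)] = 16/8 = 2
  <chi_rho, chi_4> = (1/8)[1*(11)*conj(1) + 1*(3)*conj(1) + 2*(-3)*conj(-1) + 2*(-1)*conj(-1) + 2*(1)*conj(1)]
      = (1/8)[(11) + (3) + (6) + (2) + (2)] = 24/8 = 3
  <chi_rho, chi_5> = (1/8)[1*(11)*conj(2) + 1*(3)*conj(-2) + 2*(-3)*conj(0) + 2*(-1)*conj(0) + 2*(1)*conj(0)]
      = (1/8)[(22) + (-6) + (0) + (0) + (0)] = 16/8 = 2
Dimension check: dim(rho) = sum (mult * dim) = 1*1 + 1*1 + 2*1 + 3*1 + 2*2 = 11 = chi_rho(e) = 11.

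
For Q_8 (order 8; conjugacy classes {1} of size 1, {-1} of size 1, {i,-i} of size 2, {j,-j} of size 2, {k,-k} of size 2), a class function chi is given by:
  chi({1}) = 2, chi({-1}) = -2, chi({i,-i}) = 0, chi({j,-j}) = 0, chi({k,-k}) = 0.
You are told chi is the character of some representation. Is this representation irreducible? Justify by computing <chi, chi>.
Irreducible: <chi, chi> = 1.

Working: <chi, chi> = (1/|G|) sum_C |C| * |chi(C)|^2 = (1/8)[1*|2|^2 + 1*|-2|^2 + 2*|0|^2 + 2*|0|^2 + 2*|0|^2]
  = (1/8)[(4) + (4) + (0) + (0) + (0)] = 8/8 = 1.
A character is irreducible iff <chi, chi> = 1, so this representation is irreducible.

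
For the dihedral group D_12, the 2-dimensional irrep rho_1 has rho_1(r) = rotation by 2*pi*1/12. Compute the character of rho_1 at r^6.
chi_{rho_1}(r^6) = 2*cos(2*pi*1*6/12) = -2

Derivation: rho_1(r^6) is rotation by angle 2*pi*1*6/12, whose trace is 2*cos(2*pi*1*6/12) = -2.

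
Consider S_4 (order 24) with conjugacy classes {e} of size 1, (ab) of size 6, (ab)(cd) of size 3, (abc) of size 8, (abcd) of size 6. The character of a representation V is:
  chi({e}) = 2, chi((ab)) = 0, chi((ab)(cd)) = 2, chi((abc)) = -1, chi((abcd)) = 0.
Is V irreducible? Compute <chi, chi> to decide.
Irreducible: <chi, chi> = 1.

Working: <chi, chi> = (1/|G|) sum_C |C| * |chi(C)|^2 = (1/24)[1*|2|^2 + 6*|0|^2 + 3*|2|^2 + 8*|-1|^2 + 6*|0|^2]
  = (1/24)[(4) + (0) + (12) + (8) + (0)] = 24/24 = 1.
A character is irreducible iff <chi, chi> = 1, so this representation is irreducible.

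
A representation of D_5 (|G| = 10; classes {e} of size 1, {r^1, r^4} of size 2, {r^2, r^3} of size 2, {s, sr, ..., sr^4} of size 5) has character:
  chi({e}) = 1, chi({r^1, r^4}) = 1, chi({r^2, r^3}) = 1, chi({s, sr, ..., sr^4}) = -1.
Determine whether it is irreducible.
Irreducible: <chi, chi> = 1.

Argument: <chi, chi> = (1/|G|) sum_C |C| * |chi(C)|^2 = (1/10)[1*|1|^2 + 2*|1|^2 + 2*|1|^2 + 5*|-1|^2]
  = (1/10)[(1) + (2) + (2) + (5)] = 10/10 = 1.
A character is irreducible iff <chi, chi> = 1, so this representation is irreducible.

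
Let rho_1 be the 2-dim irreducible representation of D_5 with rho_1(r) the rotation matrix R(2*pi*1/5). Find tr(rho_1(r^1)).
chi_{rho_1}(r^1) = 2*cos(2*pi*1*1/5) = -1/2 + sqrt(5)/2

Justification: rho_1(r^1) is rotation by angle 2*pi*1*1/5, whose trace is 2*cos(2*pi*1*1/5) = -1/2 + sqrt(5)/2.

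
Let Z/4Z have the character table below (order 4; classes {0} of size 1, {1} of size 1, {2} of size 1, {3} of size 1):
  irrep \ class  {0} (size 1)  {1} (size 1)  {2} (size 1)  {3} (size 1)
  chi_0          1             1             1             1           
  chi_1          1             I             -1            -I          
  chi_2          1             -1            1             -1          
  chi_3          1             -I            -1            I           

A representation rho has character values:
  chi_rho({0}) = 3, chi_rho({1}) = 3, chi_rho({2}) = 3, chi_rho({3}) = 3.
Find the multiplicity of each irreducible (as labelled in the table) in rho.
Multiplicities: chi_0: 3, chi_1: 0, chi_2: 0, chi_3: 0.

Solution. Use <chi_rho, chi> = (1/|G|) sum_C |C| * chi_rho(C) * conj(chi(C)) with |G| = 4 for each irreducible chi in the table:
  <chi_rho, chi_0> = (1/4)[1*(3)*conj(1) + 1*(3)*conj(1) + 1*(3)*conj(1) + 1*(3)*conj(1)]
      = (1/4)[(3) + (3) + (3) + (3)] = 12/4 = 3
  <chi_rho, chi_1> = (1/4)[1*(3)*conj(1) + 1*(3)*conj(I) + 1*(3)*conj(-1) + 1*(3)*conj(-I)]
      = (1/4)[(3) + (-3*I) + (-3) + (3*I)] = 0/4 = 0
  <chi_rho, chi_2> = (1/4)[1*(3)*conj(1) + 1*(3)*conj(-1) + 1*(3)*conj(1) + 1*(3)*conj(-1)]
      = (1/4)[(3) + (-3) + (3) + (-3)] = 0/4 = 0
  <chi_rho, chi_3> = (1/4)[1*(3)*conj(1) + 1*(3)*conj(-I) + 1*(3)*conj(-1) + 1*(3)*conj(I)]
      = (1/4)[(3) + (3*I) + (-3) + (-3*I)] = 0/4 = 0
(Exp terms are combined using exp(i*s)*conj(exp(i*t)) = exp(i*(s-t)), and sums of them are collapsed using the identity that for every m > 1 the m distinct m-th roots of unity sum to 0, e.g. 1 + exp(2*I*pi/3) + exp(-2*I*pi/3) = 0.)
Dimension check: dim(rho) = sum (mult * dim) = 3*1 + 0*1 + 0*1 + 0*1 = 3 = chi_rho(e) = 3.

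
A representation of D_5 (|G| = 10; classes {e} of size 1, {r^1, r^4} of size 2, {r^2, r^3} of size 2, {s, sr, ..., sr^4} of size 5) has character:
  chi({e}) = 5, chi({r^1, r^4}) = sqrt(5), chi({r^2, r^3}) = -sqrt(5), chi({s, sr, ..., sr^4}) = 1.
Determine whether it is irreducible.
Not irreducible (reducible): <chi, chi> = 5 > 1.

Solution. <chi, chi> = (1/|G|) sum_C |C| * |chi(C)|^2 = (1/10)[1*|5|^2 + 2*|sqrt(5)|^2 + 2*|-sqrt(5)|^2 + 5*|1|^2]
  = (1/10)[(25) + (10) + (10) + (5)] = 50/10 = 5.
A character is irreducible iff <chi, chi> = 1, so this representation is reducible.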